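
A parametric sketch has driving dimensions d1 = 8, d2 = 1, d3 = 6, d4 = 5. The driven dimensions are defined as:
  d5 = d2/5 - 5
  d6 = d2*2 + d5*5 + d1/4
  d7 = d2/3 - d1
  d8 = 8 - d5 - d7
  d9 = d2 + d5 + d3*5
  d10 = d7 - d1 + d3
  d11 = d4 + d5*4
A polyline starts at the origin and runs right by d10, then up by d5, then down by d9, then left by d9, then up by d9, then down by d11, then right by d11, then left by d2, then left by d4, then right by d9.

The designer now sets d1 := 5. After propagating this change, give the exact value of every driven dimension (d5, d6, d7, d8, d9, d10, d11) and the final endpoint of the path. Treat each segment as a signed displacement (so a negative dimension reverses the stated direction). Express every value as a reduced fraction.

Apply edit: d1 := 5
  d5 = d2/5 - 5 = -24/5
  d6 = d2*2 + d5*5 + d1/4 = -83/4
  d7 = d2/3 - d1 = -14/3
  d8 = 8 - d5 - d7 = 262/15
  d9 = d2 + d5 + d3*5 = 131/5
  d10 = d7 - d1 + d3 = -11/3
  d11 = d4 + d5*4 = -71/5
Walk from origin (0, 0):
  seg 1: right by d10 = -11/3 → (-11/3, 0)
  seg 2: up by d5 = -24/5 → (-11/3, -24/5)
  seg 3: down by d9 = 131/5 → (-11/3, -31)
  seg 4: left by d9 = 131/5 → (-448/15, -31)
  seg 5: up by d9 = 131/5 → (-448/15, -24/5)
  seg 6: down by d11 = -71/5 → (-448/15, 47/5)
  seg 7: right by d11 = -71/5 → (-661/15, 47/5)
  seg 8: left by d2 = 1 → (-676/15, 47/5)
  seg 9: left by d4 = 5 → (-751/15, 47/5)
  seg 10: right by d9 = 131/5 → (-358/15, 47/5)

d5 = -24/5
d6 = -83/4
d7 = -14/3
d8 = 262/15
d9 = 131/5
d10 = -11/3
d11 = -71/5
endpoint = (-358/15, 47/5)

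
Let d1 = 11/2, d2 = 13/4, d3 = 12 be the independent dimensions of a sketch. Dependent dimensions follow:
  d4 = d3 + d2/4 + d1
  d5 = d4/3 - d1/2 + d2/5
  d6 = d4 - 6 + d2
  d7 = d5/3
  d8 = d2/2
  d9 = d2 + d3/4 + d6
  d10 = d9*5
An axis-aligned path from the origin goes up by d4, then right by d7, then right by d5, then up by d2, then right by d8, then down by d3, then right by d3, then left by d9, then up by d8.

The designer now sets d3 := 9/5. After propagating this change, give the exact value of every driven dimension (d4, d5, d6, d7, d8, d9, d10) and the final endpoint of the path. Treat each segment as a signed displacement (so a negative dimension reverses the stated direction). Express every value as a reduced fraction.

Apply edit: d3 := 9/5
  d4 = d3 + d2/4 + d1 = 649/80
  d5 = d4/3 - d1/2 + d2/5 = 29/48
  d6 = d4 - 6 + d2 = 429/80
  d7 = d5/3 = 29/144
  d8 = d2/2 = 13/8
  d9 = d2 + d3/4 + d6 = 145/16
  d10 = d9*5 = 725/16
Walk from origin (0, 0):
  seg 1: up by d4 = 649/80 → (0, 649/80)
  seg 2: right by d7 = 29/144 → (29/144, 649/80)
  seg 3: right by d5 = 29/48 → (29/36, 649/80)
  seg 4: up by d2 = 13/4 → (29/36, 909/80)
  seg 5: right by d8 = 13/8 → (175/72, 909/80)
  seg 6: down by d3 = 9/5 → (175/72, 153/16)
  seg 7: right by d3 = 9/5 → (1523/360, 153/16)
  seg 8: left by d9 = 145/16 → (-3479/720, 153/16)
  seg 9: up by d8 = 13/8 → (-3479/720, 179/16)

d4 = 649/80
d5 = 29/48
d6 = 429/80
d7 = 29/144
d8 = 13/8
d9 = 145/16
d10 = 725/16
endpoint = (-3479/720, 179/16)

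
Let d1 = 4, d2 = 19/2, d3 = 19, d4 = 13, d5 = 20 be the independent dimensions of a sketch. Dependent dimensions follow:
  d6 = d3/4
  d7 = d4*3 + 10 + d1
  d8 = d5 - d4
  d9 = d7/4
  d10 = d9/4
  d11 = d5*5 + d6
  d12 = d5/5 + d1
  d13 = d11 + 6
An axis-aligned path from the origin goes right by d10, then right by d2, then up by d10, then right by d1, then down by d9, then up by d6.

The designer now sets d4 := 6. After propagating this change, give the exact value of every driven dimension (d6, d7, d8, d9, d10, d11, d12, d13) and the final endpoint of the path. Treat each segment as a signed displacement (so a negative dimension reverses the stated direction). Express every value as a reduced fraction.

Apply edit: d4 := 6
  d6 = d3/4 = 19/4
  d7 = d4*3 + 10 + d1 = 32
  d8 = d5 - d4 = 14
  d9 = d7/4 = 8
  d10 = d9/4 = 2
  d11 = d5*5 + d6 = 419/4
  d12 = d5/5 + d1 = 8
  d13 = d11 + 6 = 443/4
Walk from origin (0, 0):
  seg 1: right by d10 = 2 → (2, 0)
  seg 2: right by d2 = 19/2 → (23/2, 0)
  seg 3: up by d10 = 2 → (23/2, 2)
  seg 4: right by d1 = 4 → (31/2, 2)
  seg 5: down by d9 = 8 → (31/2, -6)
  seg 6: up by d6 = 19/4 → (31/2, -5/4)

d6 = 19/4
d7 = 32
d8 = 14
d9 = 8
d10 = 2
d11 = 419/4
d12 = 8
d13 = 443/4
endpoint = (31/2, -5/4)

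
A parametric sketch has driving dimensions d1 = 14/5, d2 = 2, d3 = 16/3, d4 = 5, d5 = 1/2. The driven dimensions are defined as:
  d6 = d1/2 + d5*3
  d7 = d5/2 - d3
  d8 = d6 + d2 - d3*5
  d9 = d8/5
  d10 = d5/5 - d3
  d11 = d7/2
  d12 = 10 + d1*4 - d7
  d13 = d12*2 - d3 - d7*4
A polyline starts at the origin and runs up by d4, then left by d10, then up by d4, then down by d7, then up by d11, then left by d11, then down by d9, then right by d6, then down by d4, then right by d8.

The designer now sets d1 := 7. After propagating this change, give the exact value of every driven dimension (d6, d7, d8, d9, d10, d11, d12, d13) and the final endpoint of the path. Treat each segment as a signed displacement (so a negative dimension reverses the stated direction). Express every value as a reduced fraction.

d6 = 5
d7 = -61/12
d8 = -59/3
d9 = -59/15
d10 = -157/30
d11 = -61/24
d12 = 517/12
d13 = 607/6
endpoint = (-827/120, 459/40)

Apply edit: d1 := 7
  d6 = d1/2 + d5*3 = 5
  d7 = d5/2 - d3 = -61/12
  d8 = d6 + d2 - d3*5 = -59/3
  d9 = d8/5 = -59/15
  d10 = d5/5 - d3 = -157/30
  d11 = d7/2 = -61/24
  d12 = 10 + d1*4 - d7 = 517/12
  d13 = d12*2 - d3 - d7*4 = 607/6
Walk from origin (0, 0):
  seg 1: up by d4 = 5 → (0, 5)
  seg 2: left by d10 = -157/30 → (157/30, 5)
  seg 3: up by d4 = 5 → (157/30, 10)
  seg 4: down by d7 = -61/12 → (157/30, 181/12)
  seg 5: up by d11 = -61/24 → (157/30, 301/24)
  seg 6: left by d11 = -61/24 → (311/40, 301/24)
  seg 7: down by d9 = -59/15 → (311/40, 659/40)
  seg 8: right by d6 = 5 → (511/40, 659/40)
  seg 9: down by d4 = 5 → (511/40, 459/40)
  seg 10: right by d8 = -59/3 → (-827/120, 459/40)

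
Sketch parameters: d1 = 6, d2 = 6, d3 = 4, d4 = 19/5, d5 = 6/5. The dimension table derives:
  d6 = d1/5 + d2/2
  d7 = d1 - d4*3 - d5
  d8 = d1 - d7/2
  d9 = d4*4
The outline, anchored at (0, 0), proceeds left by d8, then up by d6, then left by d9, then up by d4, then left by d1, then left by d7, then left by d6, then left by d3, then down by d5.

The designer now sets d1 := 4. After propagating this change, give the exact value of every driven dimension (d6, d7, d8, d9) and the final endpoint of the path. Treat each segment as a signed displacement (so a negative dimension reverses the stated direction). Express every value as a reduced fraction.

Apply edit: d1 := 4
  d6 = d1/5 + d2/2 = 19/5
  d7 = d1 - d4*3 - d5 = -43/5
  d8 = d1 - d7/2 = 83/10
  d9 = d4*4 = 76/5
Walk from origin (0, 0):
  seg 1: left by d8 = 83/10 → (-83/10, 0)
  seg 2: up by d6 = 19/5 → (-83/10, 19/5)
  seg 3: left by d9 = 76/5 → (-47/2, 19/5)
  seg 4: up by d4 = 19/5 → (-47/2, 38/5)
  seg 5: left by d1 = 4 → (-55/2, 38/5)
  seg 6: left by d7 = -43/5 → (-189/10, 38/5)
  seg 7: left by d6 = 19/5 → (-227/10, 38/5)
  seg 8: left by d3 = 4 → (-267/10, 38/5)
  seg 9: down by d5 = 6/5 → (-267/10, 32/5)

d6 = 19/5
d7 = -43/5
d8 = 83/10
d9 = 76/5
endpoint = (-267/10, 32/5)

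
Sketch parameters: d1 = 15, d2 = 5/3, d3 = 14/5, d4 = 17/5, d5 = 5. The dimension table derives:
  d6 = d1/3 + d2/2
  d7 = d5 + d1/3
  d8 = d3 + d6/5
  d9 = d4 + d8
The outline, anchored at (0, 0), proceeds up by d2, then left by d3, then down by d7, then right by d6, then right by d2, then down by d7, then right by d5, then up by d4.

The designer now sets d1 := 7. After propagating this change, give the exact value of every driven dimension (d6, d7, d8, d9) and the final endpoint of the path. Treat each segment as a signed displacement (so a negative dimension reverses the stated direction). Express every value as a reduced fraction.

d6 = 19/6
d7 = 22/3
d8 = 103/30
d9 = 41/6
endpoint = (211/30, -48/5)

Apply edit: d1 := 7
  d6 = d1/3 + d2/2 = 19/6
  d7 = d5 + d1/3 = 22/3
  d8 = d3 + d6/5 = 103/30
  d9 = d4 + d8 = 41/6
Walk from origin (0, 0):
  seg 1: up by d2 = 5/3 → (0, 5/3)
  seg 2: left by d3 = 14/5 → (-14/5, 5/3)
  seg 3: down by d7 = 22/3 → (-14/5, -17/3)
  seg 4: right by d6 = 19/6 → (11/30, -17/3)
  seg 5: right by d2 = 5/3 → (61/30, -17/3)
  seg 6: down by d7 = 22/3 → (61/30, -13)
  seg 7: right by d5 = 5 → (211/30, -13)
  seg 8: up by d4 = 17/5 → (211/30, -48/5)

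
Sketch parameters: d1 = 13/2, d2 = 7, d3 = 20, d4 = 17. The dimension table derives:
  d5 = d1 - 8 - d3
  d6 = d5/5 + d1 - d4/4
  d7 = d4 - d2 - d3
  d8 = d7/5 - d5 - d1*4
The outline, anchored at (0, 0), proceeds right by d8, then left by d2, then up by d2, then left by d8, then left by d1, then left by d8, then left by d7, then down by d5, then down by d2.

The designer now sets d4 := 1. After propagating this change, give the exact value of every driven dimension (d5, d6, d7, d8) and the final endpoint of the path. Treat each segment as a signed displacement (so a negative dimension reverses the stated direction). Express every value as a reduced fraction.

Apply edit: d4 := 1
  d5 = d1 - 8 - d3 = -43/2
  d6 = d5/5 + d1 - d4/4 = 39/20
  d7 = d4 - d2 - d3 = -26
  d8 = d7/5 - d5 - d1*4 = -97/10
Walk from origin (0, 0):
  seg 1: right by d8 = -97/10 → (-97/10, 0)
  seg 2: left by d2 = 7 → (-167/10, 0)
  seg 3: up by d2 = 7 → (-167/10, 7)
  seg 4: left by d8 = -97/10 → (-7, 7)
  seg 5: left by d1 = 13/2 → (-27/2, 7)
  seg 6: left by d8 = -97/10 → (-19/5, 7)
  seg 7: left by d7 = -26 → (111/5, 7)
  seg 8: down by d5 = -43/2 → (111/5, 57/2)
  seg 9: down by d2 = 7 → (111/5, 43/2)

d5 = -43/2
d6 = 39/20
d7 = -26
d8 = -97/10
endpoint = (111/5, 43/2)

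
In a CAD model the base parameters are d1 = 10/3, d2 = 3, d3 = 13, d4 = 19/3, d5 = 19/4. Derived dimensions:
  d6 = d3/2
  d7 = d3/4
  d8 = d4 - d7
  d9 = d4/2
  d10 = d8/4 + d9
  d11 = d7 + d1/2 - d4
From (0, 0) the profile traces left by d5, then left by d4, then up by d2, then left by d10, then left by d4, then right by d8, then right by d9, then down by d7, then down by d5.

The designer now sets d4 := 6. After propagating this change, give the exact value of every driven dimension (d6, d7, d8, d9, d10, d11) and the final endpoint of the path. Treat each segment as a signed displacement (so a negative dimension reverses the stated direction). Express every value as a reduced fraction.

Apply edit: d4 := 6
  d6 = d3/2 = 13/2
  d7 = d3/4 = 13/4
  d8 = d4 - d7 = 11/4
  d9 = d4/2 = 3
  d10 = d8/4 + d9 = 59/16
  d11 = d7 + d1/2 - d4 = -13/12
Walk from origin (0, 0):
  seg 1: left by d5 = 19/4 → (-19/4, 0)
  seg 2: left by d4 = 6 → (-43/4, 0)
  seg 3: up by d2 = 3 → (-43/4, 3)
  seg 4: left by d10 = 59/16 → (-231/16, 3)
  seg 5: left by d4 = 6 → (-327/16, 3)
  seg 6: right by d8 = 11/4 → (-283/16, 3)
  seg 7: right by d9 = 3 → (-235/16, 3)
  seg 8: down by d7 = 13/4 → (-235/16, -1/4)
  seg 9: down by d5 = 19/4 → (-235/16, -5)

d6 = 13/2
d7 = 13/4
d8 = 11/4
d9 = 3
d10 = 59/16
d11 = -13/12
endpoint = (-235/16, -5)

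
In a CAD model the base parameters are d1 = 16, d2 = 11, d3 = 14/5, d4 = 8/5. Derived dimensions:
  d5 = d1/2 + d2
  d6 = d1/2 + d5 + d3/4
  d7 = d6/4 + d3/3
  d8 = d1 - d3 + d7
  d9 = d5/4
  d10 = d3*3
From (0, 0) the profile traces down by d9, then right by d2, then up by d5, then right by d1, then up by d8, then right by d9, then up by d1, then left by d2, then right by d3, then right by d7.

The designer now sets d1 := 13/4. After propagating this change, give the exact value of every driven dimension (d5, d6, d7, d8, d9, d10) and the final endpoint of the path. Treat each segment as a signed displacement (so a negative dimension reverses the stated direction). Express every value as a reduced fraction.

d5 = 101/8
d6 = 299/20
d7 = 1121/240
d8 = 1229/240
d9 = 101/32
d10 = 42/5
endpoint = (6661/480, 8563/480)

Apply edit: d1 := 13/4
  d5 = d1/2 + d2 = 101/8
  d6 = d1/2 + d5 + d3/4 = 299/20
  d7 = d6/4 + d3/3 = 1121/240
  d8 = d1 - d3 + d7 = 1229/240
  d9 = d5/4 = 101/32
  d10 = d3*3 = 42/5
Walk from origin (0, 0):
  seg 1: down by d9 = 101/32 → (0, -101/32)
  seg 2: right by d2 = 11 → (11, -101/32)
  seg 3: up by d5 = 101/8 → (11, 303/32)
  seg 4: right by d1 = 13/4 → (57/4, 303/32)
  seg 5: up by d8 = 1229/240 → (57/4, 7003/480)
  seg 6: right by d9 = 101/32 → (557/32, 7003/480)
  seg 7: up by d1 = 13/4 → (557/32, 8563/480)
  seg 8: left by d2 = 11 → (205/32, 8563/480)
  seg 9: right by d3 = 14/5 → (1473/160, 8563/480)
  seg 10: right by d7 = 1121/240 → (6661/480, 8563/480)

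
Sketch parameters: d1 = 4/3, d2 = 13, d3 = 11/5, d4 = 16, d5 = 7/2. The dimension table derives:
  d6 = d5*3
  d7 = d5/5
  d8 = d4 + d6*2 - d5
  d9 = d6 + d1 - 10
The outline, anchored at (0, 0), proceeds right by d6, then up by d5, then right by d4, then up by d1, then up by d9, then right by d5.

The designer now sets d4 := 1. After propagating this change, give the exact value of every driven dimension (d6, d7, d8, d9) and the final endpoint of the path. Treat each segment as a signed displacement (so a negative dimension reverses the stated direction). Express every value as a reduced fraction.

d6 = 21/2
d7 = 7/10
d8 = 37/2
d9 = 11/6
endpoint = (15, 20/3)

Apply edit: d4 := 1
  d6 = d5*3 = 21/2
  d7 = d5/5 = 7/10
  d8 = d4 + d6*2 - d5 = 37/2
  d9 = d6 + d1 - 10 = 11/6
Walk from origin (0, 0):
  seg 1: right by d6 = 21/2 → (21/2, 0)
  seg 2: up by d5 = 7/2 → (21/2, 7/2)
  seg 3: right by d4 = 1 → (23/2, 7/2)
  seg 4: up by d1 = 4/3 → (23/2, 29/6)
  seg 5: up by d9 = 11/6 → (23/2, 20/3)
  seg 6: right by d5 = 7/2 → (15, 20/3)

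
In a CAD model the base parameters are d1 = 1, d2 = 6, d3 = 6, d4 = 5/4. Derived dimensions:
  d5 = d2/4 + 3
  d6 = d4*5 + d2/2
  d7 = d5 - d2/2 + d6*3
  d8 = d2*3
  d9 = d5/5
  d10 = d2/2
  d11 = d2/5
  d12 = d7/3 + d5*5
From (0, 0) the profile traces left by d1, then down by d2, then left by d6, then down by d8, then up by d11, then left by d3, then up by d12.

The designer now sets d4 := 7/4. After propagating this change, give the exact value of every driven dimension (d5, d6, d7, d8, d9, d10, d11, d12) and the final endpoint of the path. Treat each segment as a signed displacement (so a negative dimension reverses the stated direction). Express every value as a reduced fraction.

d5 = 9/2
d6 = 47/4
d7 = 147/4
d8 = 18
d9 = 9/10
d10 = 3
d11 = 6/5
d12 = 139/4
endpoint = (-75/4, 239/20)

Apply edit: d4 := 7/4
  d5 = d2/4 + 3 = 9/2
  d6 = d4*5 + d2/2 = 47/4
  d7 = d5 - d2/2 + d6*3 = 147/4
  d8 = d2*3 = 18
  d9 = d5/5 = 9/10
  d10 = d2/2 = 3
  d11 = d2/5 = 6/5
  d12 = d7/3 + d5*5 = 139/4
Walk from origin (0, 0):
  seg 1: left by d1 = 1 → (-1, 0)
  seg 2: down by d2 = 6 → (-1, -6)
  seg 3: left by d6 = 47/4 → (-51/4, -6)
  seg 4: down by d8 = 18 → (-51/4, -24)
  seg 5: up by d11 = 6/5 → (-51/4, -114/5)
  seg 6: left by d3 = 6 → (-75/4, -114/5)
  seg 7: up by d12 = 139/4 → (-75/4, 239/20)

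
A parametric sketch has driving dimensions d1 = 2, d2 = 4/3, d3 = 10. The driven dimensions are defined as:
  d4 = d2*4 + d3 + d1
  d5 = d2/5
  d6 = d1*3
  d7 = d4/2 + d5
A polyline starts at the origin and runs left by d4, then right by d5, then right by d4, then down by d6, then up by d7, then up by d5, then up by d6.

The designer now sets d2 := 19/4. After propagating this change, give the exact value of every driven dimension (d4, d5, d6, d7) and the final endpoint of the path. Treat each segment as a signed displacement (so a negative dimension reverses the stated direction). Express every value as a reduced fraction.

d4 = 31
d5 = 19/20
d6 = 6
d7 = 329/20
endpoint = (19/20, 87/5)

Apply edit: d2 := 19/4
  d4 = d2*4 + d3 + d1 = 31
  d5 = d2/5 = 19/20
  d6 = d1*3 = 6
  d7 = d4/2 + d5 = 329/20
Walk from origin (0, 0):
  seg 1: left by d4 = 31 → (-31, 0)
  seg 2: right by d5 = 19/20 → (-601/20, 0)
  seg 3: right by d4 = 31 → (19/20, 0)
  seg 4: down by d6 = 6 → (19/20, -6)
  seg 5: up by d7 = 329/20 → (19/20, 209/20)
  seg 6: up by d5 = 19/20 → (19/20, 57/5)
  seg 7: up by d6 = 6 → (19/20, 87/5)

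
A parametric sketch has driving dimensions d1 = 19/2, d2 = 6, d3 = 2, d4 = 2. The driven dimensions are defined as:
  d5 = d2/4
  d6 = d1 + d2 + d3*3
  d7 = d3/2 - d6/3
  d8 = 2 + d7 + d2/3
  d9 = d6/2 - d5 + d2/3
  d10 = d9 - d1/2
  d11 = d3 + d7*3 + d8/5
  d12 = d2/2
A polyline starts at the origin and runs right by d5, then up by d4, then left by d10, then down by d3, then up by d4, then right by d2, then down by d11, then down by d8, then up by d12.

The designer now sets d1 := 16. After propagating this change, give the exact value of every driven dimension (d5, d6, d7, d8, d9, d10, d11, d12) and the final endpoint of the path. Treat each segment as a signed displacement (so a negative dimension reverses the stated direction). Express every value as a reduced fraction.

Apply edit: d1 := 16
  d5 = d2/4 = 3/2
  d6 = d1 + d2 + d3*3 = 28
  d7 = d3/2 - d6/3 = -25/3
  d8 = 2 + d7 + d2/3 = -13/3
  d9 = d6/2 - d5 + d2/3 = 29/2
  d10 = d9 - d1/2 = 13/2
  d11 = d3 + d7*3 + d8/5 = -358/15
  d12 = d2/2 = 3
Walk from origin (0, 0):
  seg 1: right by d5 = 3/2 → (3/2, 0)
  seg 2: up by d4 = 2 → (3/2, 2)
  seg 3: left by d10 = 13/2 → (-5, 2)
  seg 4: down by d3 = 2 → (-5, 0)
  seg 5: up by d4 = 2 → (-5, 2)
  seg 6: right by d2 = 6 → (1, 2)
  seg 7: down by d11 = -358/15 → (1, 388/15)
  seg 8: down by d8 = -13/3 → (1, 151/5)
  seg 9: up by d12 = 3 → (1, 166/5)

d5 = 3/2
d6 = 28
d7 = -25/3
d8 = -13/3
d9 = 29/2
d10 = 13/2
d11 = -358/15
d12 = 3
endpoint = (1, 166/5)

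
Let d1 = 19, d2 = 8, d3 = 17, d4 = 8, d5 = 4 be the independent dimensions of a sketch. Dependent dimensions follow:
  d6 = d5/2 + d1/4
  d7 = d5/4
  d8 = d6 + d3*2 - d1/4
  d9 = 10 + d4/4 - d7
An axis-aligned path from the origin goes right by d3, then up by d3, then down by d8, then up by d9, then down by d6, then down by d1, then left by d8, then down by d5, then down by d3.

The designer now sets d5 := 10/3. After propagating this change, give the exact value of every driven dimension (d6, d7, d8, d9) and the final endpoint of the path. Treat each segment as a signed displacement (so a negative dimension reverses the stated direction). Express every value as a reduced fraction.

Apply edit: d5 := 10/3
  d6 = d5/2 + d1/4 = 77/12
  d7 = d5/4 = 5/6
  d8 = d6 + d3*2 - d1/4 = 107/3
  d9 = 10 + d4/4 - d7 = 67/6
Walk from origin (0, 0):
  seg 1: right by d3 = 17 → (17, 0)
  seg 2: up by d3 = 17 → (17, 17)
  seg 3: down by d8 = 107/3 → (17, -56/3)
  seg 4: up by d9 = 67/6 → (17, -15/2)
  seg 5: down by d6 = 77/12 → (17, -167/12)
  seg 6: down by d1 = 19 → (17, -395/12)
  seg 7: left by d8 = 107/3 → (-56/3, -395/12)
  seg 8: down by d5 = 10/3 → (-56/3, -145/4)
  seg 9: down by d3 = 17 → (-56/3, -213/4)

d6 = 77/12
d7 = 5/6
d8 = 107/3
d9 = 67/6
endpoint = (-56/3, -213/4)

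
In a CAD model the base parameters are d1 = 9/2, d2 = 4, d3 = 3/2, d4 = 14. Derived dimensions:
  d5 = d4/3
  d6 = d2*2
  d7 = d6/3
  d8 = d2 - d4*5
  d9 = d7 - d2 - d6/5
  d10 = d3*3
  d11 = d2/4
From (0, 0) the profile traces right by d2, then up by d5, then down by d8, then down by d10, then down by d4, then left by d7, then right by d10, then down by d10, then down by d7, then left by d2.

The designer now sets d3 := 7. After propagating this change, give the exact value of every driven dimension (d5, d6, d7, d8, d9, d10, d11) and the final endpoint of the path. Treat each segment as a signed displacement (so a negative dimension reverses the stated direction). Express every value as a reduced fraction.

d5 = 14/3
d6 = 8
d7 = 8/3
d8 = -66
d9 = -44/15
d10 = 21
d11 = 1
endpoint = (55/3, 12)

Apply edit: d3 := 7
  d5 = d4/3 = 14/3
  d6 = d2*2 = 8
  d7 = d6/3 = 8/3
  d8 = d2 - d4*5 = -66
  d9 = d7 - d2 - d6/5 = -44/15
  d10 = d3*3 = 21
  d11 = d2/4 = 1
Walk from origin (0, 0):
  seg 1: right by d2 = 4 → (4, 0)
  seg 2: up by d5 = 14/3 → (4, 14/3)
  seg 3: down by d8 = -66 → (4, 212/3)
  seg 4: down by d10 = 21 → (4, 149/3)
  seg 5: down by d4 = 14 → (4, 107/3)
  seg 6: left by d7 = 8/3 → (4/3, 107/3)
  seg 7: right by d10 = 21 → (67/3, 107/3)
  seg 8: down by d10 = 21 → (67/3, 44/3)
  seg 9: down by d7 = 8/3 → (67/3, 12)
  seg 10: left by d2 = 4 → (55/3, 12)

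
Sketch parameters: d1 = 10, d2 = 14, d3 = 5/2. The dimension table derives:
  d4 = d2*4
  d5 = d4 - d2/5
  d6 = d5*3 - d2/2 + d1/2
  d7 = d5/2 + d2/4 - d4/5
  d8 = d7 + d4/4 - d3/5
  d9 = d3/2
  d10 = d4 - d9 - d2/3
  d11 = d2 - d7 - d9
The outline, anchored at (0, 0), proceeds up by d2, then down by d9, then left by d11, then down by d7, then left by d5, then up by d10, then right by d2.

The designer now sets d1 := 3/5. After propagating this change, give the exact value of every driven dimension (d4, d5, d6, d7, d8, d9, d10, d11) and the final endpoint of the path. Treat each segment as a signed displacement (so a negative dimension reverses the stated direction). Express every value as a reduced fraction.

Apply edit: d1 := 3/5
  d4 = d2*4 = 56
  d5 = d4 - d2/5 = 266/5
  d6 = d5*3 - d2/2 + d1/2 = 1529/10
  d7 = d5/2 + d2/4 - d4/5 = 189/10
  d8 = d7 + d4/4 - d3/5 = 162/5
  d9 = d3/2 = 5/4
  d10 = d4 - d9 - d2/3 = 601/12
  d11 = d2 - d7 - d9 = -123/20
Walk from origin (0, 0):
  seg 1: up by d2 = 14 → (0, 14)
  seg 2: down by d9 = 5/4 → (0, 51/4)
  seg 3: left by d11 = -123/20 → (123/20, 51/4)
  seg 4: down by d7 = 189/10 → (123/20, -123/20)
  seg 5: left by d5 = 266/5 → (-941/20, -123/20)
  seg 6: up by d10 = 601/12 → (-941/20, 659/15)
  seg 7: right by d2 = 14 → (-661/20, 659/15)

d4 = 56
d5 = 266/5
d6 = 1529/10
d7 = 189/10
d8 = 162/5
d9 = 5/4
d10 = 601/12
d11 = -123/20
endpoint = (-661/20, 659/15)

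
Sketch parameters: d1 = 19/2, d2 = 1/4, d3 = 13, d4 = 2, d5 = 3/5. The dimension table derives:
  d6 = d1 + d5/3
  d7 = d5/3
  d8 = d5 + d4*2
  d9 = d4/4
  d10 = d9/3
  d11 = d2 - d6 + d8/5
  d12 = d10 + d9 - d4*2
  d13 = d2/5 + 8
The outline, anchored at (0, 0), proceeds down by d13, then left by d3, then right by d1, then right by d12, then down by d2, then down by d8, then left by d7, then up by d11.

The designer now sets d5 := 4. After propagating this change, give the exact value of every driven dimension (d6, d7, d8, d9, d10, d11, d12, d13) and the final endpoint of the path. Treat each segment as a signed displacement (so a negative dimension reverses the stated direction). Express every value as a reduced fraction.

Apply edit: d5 := 4
  d6 = d1 + d5/3 = 65/6
  d7 = d5/3 = 4/3
  d8 = d5 + d4*2 = 8
  d9 = d4/4 = 1/2
  d10 = d9/3 = 1/6
  d11 = d2 - d6 + d8/5 = -539/60
  d12 = d10 + d9 - d4*2 = -10/3
  d13 = d2/5 + 8 = 161/20
Walk from origin (0, 0):
  seg 1: down by d13 = 161/20 → (0, -161/20)
  seg 2: left by d3 = 13 → (-13, -161/20)
  seg 3: right by d1 = 19/2 → (-7/2, -161/20)
  seg 4: right by d12 = -10/3 → (-41/6, -161/20)
  seg 5: down by d2 = 1/4 → (-41/6, -83/10)
  seg 6: down by d8 = 8 → (-41/6, -163/10)
  seg 7: left by d7 = 4/3 → (-49/6, -163/10)
  seg 8: up by d11 = -539/60 → (-49/6, -1517/60)

d6 = 65/6
d7 = 4/3
d8 = 8
d9 = 1/2
d10 = 1/6
d11 = -539/60
d12 = -10/3
d13 = 161/20
endpoint = (-49/6, -1517/60)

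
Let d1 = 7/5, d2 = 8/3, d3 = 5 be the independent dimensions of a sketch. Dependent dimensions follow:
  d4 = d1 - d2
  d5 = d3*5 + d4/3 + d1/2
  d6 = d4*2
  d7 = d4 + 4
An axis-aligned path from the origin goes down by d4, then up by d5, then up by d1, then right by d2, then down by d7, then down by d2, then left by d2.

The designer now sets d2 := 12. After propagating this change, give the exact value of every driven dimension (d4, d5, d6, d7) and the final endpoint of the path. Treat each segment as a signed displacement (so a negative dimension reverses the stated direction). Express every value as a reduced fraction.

d4 = -53/5
d5 = 133/6
d6 = -106/5
d7 = -33/5
endpoint = (0, 863/30)

Apply edit: d2 := 12
  d4 = d1 - d2 = -53/5
  d5 = d3*5 + d4/3 + d1/2 = 133/6
  d6 = d4*2 = -106/5
  d7 = d4 + 4 = -33/5
Walk from origin (0, 0):
  seg 1: down by d4 = -53/5 → (0, 53/5)
  seg 2: up by d5 = 133/6 → (0, 983/30)
  seg 3: up by d1 = 7/5 → (0, 205/6)
  seg 4: right by d2 = 12 → (12, 205/6)
  seg 5: down by d7 = -33/5 → (12, 1223/30)
  seg 6: down by d2 = 12 → (12, 863/30)
  seg 7: left by d2 = 12 → (0, 863/30)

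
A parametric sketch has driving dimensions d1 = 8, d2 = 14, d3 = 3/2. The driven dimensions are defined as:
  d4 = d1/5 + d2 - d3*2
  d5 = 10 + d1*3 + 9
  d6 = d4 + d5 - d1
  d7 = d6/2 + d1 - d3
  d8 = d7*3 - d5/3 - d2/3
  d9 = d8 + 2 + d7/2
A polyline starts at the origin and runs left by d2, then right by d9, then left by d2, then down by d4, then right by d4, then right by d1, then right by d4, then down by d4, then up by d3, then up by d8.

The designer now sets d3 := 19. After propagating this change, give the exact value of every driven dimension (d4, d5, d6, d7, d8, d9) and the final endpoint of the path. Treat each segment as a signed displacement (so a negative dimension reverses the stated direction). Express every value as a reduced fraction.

Apply edit: d3 := 19
  d4 = d1/5 + d2 - d3*2 = -112/5
  d5 = 10 + d1*3 + 9 = 43
  d6 = d4 + d5 - d1 = 63/5
  d7 = d6/2 + d1 - d3 = -47/10
  d8 = d7*3 - d5/3 - d2/3 = -331/10
  d9 = d8 + 2 + d7/2 = -669/20
Walk from origin (0, 0):
  seg 1: left by d2 = 14 → (-14, 0)
  seg 2: right by d9 = -669/20 → (-949/20, 0)
  seg 3: left by d2 = 14 → (-1229/20, 0)
  seg 4: down by d4 = -112/5 → (-1229/20, 112/5)
  seg 5: right by d4 = -112/5 → (-1677/20, 112/5)
  seg 6: right by d1 = 8 → (-1517/20, 112/5)
  seg 7: right by d4 = -112/5 → (-393/4, 112/5)
  seg 8: down by d4 = -112/5 → (-393/4, 224/5)
  seg 9: up by d3 = 19 → (-393/4, 319/5)
  seg 10: up by d8 = -331/10 → (-393/4, 307/10)

d4 = -112/5
d5 = 43
d6 = 63/5
d7 = -47/10
d8 = -331/10
d9 = -669/20
endpoint = (-393/4, 307/10)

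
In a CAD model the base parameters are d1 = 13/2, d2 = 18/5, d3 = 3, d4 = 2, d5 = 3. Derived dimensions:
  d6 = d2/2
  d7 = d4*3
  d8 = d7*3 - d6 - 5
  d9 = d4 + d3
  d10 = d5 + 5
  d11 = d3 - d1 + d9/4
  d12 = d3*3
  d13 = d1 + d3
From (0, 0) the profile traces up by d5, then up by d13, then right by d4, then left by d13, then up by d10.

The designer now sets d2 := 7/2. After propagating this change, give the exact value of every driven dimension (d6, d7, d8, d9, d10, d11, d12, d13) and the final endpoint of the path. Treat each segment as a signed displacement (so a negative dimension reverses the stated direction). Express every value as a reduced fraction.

d6 = 7/4
d7 = 6
d8 = 45/4
d9 = 5
d10 = 8
d11 = -9/4
d12 = 9
d13 = 19/2
endpoint = (-15/2, 41/2)

Apply edit: d2 := 7/2
  d6 = d2/2 = 7/4
  d7 = d4*3 = 6
  d8 = d7*3 - d6 - 5 = 45/4
  d9 = d4 + d3 = 5
  d10 = d5 + 5 = 8
  d11 = d3 - d1 + d9/4 = -9/4
  d12 = d3*3 = 9
  d13 = d1 + d3 = 19/2
Walk from origin (0, 0):
  seg 1: up by d5 = 3 → (0, 3)
  seg 2: up by d13 = 19/2 → (0, 25/2)
  seg 3: right by d4 = 2 → (2, 25/2)
  seg 4: left by d13 = 19/2 → (-15/2, 25/2)
  seg 5: up by d10 = 8 → (-15/2, 41/2)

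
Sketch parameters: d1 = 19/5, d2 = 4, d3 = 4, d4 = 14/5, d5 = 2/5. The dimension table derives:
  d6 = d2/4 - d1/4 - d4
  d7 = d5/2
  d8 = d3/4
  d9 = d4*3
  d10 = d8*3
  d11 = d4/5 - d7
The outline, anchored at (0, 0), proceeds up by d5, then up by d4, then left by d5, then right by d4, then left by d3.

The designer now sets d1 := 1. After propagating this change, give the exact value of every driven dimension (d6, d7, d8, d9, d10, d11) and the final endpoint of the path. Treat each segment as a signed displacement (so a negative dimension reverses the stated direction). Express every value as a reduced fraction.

d6 = -41/20
d7 = 1/5
d8 = 1
d9 = 42/5
d10 = 3
d11 = 9/25
endpoint = (-8/5, 16/5)

Apply edit: d1 := 1
  d6 = d2/4 - d1/4 - d4 = -41/20
  d7 = d5/2 = 1/5
  d8 = d3/4 = 1
  d9 = d4*3 = 42/5
  d10 = d8*3 = 3
  d11 = d4/5 - d7 = 9/25
Walk from origin (0, 0):
  seg 1: up by d5 = 2/5 → (0, 2/5)
  seg 2: up by d4 = 14/5 → (0, 16/5)
  seg 3: left by d5 = 2/5 → (-2/5, 16/5)
  seg 4: right by d4 = 14/5 → (12/5, 16/5)
  seg 5: left by d3 = 4 → (-8/5, 16/5)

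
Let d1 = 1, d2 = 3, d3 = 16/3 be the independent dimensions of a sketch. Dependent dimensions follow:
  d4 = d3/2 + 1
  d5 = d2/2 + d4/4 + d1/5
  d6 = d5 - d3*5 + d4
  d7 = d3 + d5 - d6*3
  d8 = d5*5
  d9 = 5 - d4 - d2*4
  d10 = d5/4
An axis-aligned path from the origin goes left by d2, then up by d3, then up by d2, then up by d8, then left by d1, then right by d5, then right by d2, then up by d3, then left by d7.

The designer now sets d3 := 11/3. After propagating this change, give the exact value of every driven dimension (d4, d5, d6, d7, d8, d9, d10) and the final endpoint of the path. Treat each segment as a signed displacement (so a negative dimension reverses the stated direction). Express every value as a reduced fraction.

Apply edit: d3 := 11/3
  d4 = d3/2 + 1 = 17/6
  d5 = d2/2 + d4/4 + d1/5 = 289/120
  d6 = d5 - d3*5 + d4 = -1571/120
  d7 = d3 + d5 - d6*3 = 907/20
  d8 = d5*5 = 289/24
  d9 = 5 - d4 - d2*4 = -59/6
  d10 = d5/4 = 289/480
Walk from origin (0, 0):
  seg 1: left by d2 = 3 → (-3, 0)
  seg 2: up by d3 = 11/3 → (-3, 11/3)
  seg 3: up by d2 = 3 → (-3, 20/3)
  seg 4: up by d8 = 289/24 → (-3, 449/24)
  seg 5: left by d1 = 1 → (-4, 449/24)
  seg 6: right by d5 = 289/120 → (-191/120, 449/24)
  seg 7: right by d2 = 3 → (169/120, 449/24)
  seg 8: up by d3 = 11/3 → (169/120, 179/8)
  seg 9: left by d7 = 907/20 → (-5273/120, 179/8)

d4 = 17/6
d5 = 289/120
d6 = -1571/120
d7 = 907/20
d8 = 289/24
d9 = -59/6
d10 = 289/480
endpoint = (-5273/120, 179/8)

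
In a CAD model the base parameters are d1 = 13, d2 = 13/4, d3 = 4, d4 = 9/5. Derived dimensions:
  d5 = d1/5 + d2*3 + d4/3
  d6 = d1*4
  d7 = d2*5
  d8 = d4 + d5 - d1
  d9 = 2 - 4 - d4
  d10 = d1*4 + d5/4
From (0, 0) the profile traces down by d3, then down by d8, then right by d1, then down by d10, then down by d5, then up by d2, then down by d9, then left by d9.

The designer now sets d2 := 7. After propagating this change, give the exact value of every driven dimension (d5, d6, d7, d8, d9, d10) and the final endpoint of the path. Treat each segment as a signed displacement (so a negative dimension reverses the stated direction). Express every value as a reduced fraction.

d5 = 121/5
d6 = 52
d7 = 35
d8 = 13
d9 = -19/5
d10 = 1161/20
endpoint = (84/5, -1769/20)

Apply edit: d2 := 7
  d5 = d1/5 + d2*3 + d4/3 = 121/5
  d6 = d1*4 = 52
  d7 = d2*5 = 35
  d8 = d4 + d5 - d1 = 13
  d9 = 2 - 4 - d4 = -19/5
  d10 = d1*4 + d5/4 = 1161/20
Walk from origin (0, 0):
  seg 1: down by d3 = 4 → (0, -4)
  seg 2: down by d8 = 13 → (0, -17)
  seg 3: right by d1 = 13 → (13, -17)
  seg 4: down by d10 = 1161/20 → (13, -1501/20)
  seg 5: down by d5 = 121/5 → (13, -397/4)
  seg 6: up by d2 = 7 → (13, -369/4)
  seg 7: down by d9 = -19/5 → (13, -1769/20)
  seg 8: left by d9 = -19/5 → (84/5, -1769/20)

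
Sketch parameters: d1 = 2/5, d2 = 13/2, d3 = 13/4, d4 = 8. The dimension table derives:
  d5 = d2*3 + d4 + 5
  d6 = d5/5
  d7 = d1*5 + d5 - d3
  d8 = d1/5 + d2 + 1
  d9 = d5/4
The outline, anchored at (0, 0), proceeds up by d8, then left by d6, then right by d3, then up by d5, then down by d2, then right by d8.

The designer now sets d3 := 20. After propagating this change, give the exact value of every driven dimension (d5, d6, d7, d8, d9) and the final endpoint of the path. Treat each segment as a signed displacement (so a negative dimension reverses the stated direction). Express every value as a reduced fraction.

Apply edit: d3 := 20
  d5 = d2*3 + d4 + 5 = 65/2
  d6 = d5/5 = 13/2
  d7 = d1*5 + d5 - d3 = 29/2
  d8 = d1/5 + d2 + 1 = 379/50
  d9 = d5/4 = 65/8
Walk from origin (0, 0):
  seg 1: up by d8 = 379/50 → (0, 379/50)
  seg 2: left by d6 = 13/2 → (-13/2, 379/50)
  seg 3: right by d3 = 20 → (27/2, 379/50)
  seg 4: up by d5 = 65/2 → (27/2, 1002/25)
  seg 5: down by d2 = 13/2 → (27/2, 1679/50)
  seg 6: right by d8 = 379/50 → (527/25, 1679/50)

d5 = 65/2
d6 = 13/2
d7 = 29/2
d8 = 379/50
d9 = 65/8
endpoint = (527/25, 1679/50)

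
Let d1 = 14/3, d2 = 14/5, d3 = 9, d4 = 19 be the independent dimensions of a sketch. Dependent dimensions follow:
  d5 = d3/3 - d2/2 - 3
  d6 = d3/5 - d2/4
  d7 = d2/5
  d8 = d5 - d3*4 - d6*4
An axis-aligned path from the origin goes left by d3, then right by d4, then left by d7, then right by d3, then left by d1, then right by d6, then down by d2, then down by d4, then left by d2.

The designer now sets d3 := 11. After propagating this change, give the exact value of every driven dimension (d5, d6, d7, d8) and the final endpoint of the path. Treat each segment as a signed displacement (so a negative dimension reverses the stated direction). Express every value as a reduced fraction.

d5 = -11/15
d6 = 3/2
d7 = 14/25
d8 = -761/15
endpoint = (1871/150, -109/5)

Apply edit: d3 := 11
  d5 = d3/3 - d2/2 - 3 = -11/15
  d6 = d3/5 - d2/4 = 3/2
  d7 = d2/5 = 14/25
  d8 = d5 - d3*4 - d6*4 = -761/15
Walk from origin (0, 0):
  seg 1: left by d3 = 11 → (-11, 0)
  seg 2: right by d4 = 19 → (8, 0)
  seg 3: left by d7 = 14/25 → (186/25, 0)
  seg 4: right by d3 = 11 → (461/25, 0)
  seg 5: left by d1 = 14/3 → (1033/75, 0)
  seg 6: right by d6 = 3/2 → (2291/150, 0)
  seg 7: down by d2 = 14/5 → (2291/150, -14/5)
  seg 8: down by d4 = 19 → (2291/150, -109/5)
  seg 9: left by d2 = 14/5 → (1871/150, -109/5)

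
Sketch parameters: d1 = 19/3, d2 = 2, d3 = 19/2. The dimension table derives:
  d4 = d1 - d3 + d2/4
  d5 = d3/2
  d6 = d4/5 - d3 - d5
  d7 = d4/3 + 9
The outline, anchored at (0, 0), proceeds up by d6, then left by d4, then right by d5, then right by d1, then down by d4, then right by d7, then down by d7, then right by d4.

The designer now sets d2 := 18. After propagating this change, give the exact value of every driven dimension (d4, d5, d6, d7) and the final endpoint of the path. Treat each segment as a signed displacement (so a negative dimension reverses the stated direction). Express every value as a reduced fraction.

d4 = 4/3
d5 = 19/4
d6 = -839/60
d7 = 85/9
endpoint = (739/36, -4457/180)

Apply edit: d2 := 18
  d4 = d1 - d3 + d2/4 = 4/3
  d5 = d3/2 = 19/4
  d6 = d4/5 - d3 - d5 = -839/60
  d7 = d4/3 + 9 = 85/9
Walk from origin (0, 0):
  seg 1: up by d6 = -839/60 → (0, -839/60)
  seg 2: left by d4 = 4/3 → (-4/3, -839/60)
  seg 3: right by d5 = 19/4 → (41/12, -839/60)
  seg 4: right by d1 = 19/3 → (39/4, -839/60)
  seg 5: down by d4 = 4/3 → (39/4, -919/60)
  seg 6: right by d7 = 85/9 → (691/36, -919/60)
  seg 7: down by d7 = 85/9 → (691/36, -4457/180)
  seg 8: right by d4 = 4/3 → (739/36, -4457/180)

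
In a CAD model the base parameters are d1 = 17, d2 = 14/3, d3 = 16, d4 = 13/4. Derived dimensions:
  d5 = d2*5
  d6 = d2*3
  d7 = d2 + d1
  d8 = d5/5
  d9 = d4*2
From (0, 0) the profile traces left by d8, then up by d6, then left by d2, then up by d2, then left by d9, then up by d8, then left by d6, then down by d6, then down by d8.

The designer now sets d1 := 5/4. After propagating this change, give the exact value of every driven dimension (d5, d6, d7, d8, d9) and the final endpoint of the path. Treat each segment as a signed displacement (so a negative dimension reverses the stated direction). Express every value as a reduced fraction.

Apply edit: d1 := 5/4
  d5 = d2*5 = 70/3
  d6 = d2*3 = 14
  d7 = d2 + d1 = 71/12
  d8 = d5/5 = 14/3
  d9 = d4*2 = 13/2
Walk from origin (0, 0):
  seg 1: left by d8 = 14/3 → (-14/3, 0)
  seg 2: up by d6 = 14 → (-14/3, 14)
  seg 3: left by d2 = 14/3 → (-28/3, 14)
  seg 4: up by d2 = 14/3 → (-28/3, 56/3)
  seg 5: left by d9 = 13/2 → (-95/6, 56/3)
  seg 6: up by d8 = 14/3 → (-95/6, 70/3)
  seg 7: left by d6 = 14 → (-179/6, 70/3)
  seg 8: down by d6 = 14 → (-179/6, 28/3)
  seg 9: down by d8 = 14/3 → (-179/6, 14/3)

d5 = 70/3
d6 = 14
d7 = 71/12
d8 = 14/3
d9 = 13/2
endpoint = (-179/6, 14/3)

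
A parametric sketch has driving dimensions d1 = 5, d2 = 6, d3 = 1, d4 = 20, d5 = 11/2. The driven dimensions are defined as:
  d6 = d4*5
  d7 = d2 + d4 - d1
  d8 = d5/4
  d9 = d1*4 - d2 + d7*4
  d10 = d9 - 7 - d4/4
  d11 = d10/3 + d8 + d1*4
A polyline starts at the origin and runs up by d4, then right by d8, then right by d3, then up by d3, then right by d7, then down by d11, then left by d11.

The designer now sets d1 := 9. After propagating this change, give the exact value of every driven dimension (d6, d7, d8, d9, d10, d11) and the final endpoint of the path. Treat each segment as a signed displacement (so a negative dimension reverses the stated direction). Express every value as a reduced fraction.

d6 = 100
d7 = 17
d8 = 11/8
d9 = 98
d10 = 86
d11 = 1585/24
endpoint = (-140/3, -1081/24)

Apply edit: d1 := 9
  d6 = d4*5 = 100
  d7 = d2 + d4 - d1 = 17
  d8 = d5/4 = 11/8
  d9 = d1*4 - d2 + d7*4 = 98
  d10 = d9 - 7 - d4/4 = 86
  d11 = d10/3 + d8 + d1*4 = 1585/24
Walk from origin (0, 0):
  seg 1: up by d4 = 20 → (0, 20)
  seg 2: right by d8 = 11/8 → (11/8, 20)
  seg 3: right by d3 = 1 → (19/8, 20)
  seg 4: up by d3 = 1 → (19/8, 21)
  seg 5: right by d7 = 17 → (155/8, 21)
  seg 6: down by d11 = 1585/24 → (155/8, -1081/24)
  seg 7: left by d11 = 1585/24 → (-140/3, -1081/24)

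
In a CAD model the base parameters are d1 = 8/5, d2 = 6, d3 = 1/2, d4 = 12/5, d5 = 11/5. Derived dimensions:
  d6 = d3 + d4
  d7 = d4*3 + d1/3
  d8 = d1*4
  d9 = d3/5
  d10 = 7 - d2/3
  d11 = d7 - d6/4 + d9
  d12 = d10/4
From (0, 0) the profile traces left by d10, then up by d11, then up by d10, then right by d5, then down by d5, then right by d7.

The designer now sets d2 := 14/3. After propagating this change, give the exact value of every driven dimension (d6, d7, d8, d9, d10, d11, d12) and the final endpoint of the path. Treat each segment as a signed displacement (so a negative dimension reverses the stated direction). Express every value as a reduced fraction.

Apply edit: d2 := 14/3
  d6 = d3 + d4 = 29/10
  d7 = d4*3 + d1/3 = 116/15
  d8 = d1*4 = 32/5
  d9 = d3/5 = 1/10
  d10 = 7 - d2/3 = 49/9
  d11 = d7 - d6/4 + d9 = 853/120
  d12 = d10/4 = 49/36
Walk from origin (0, 0):
  seg 1: left by d10 = 49/9 → (-49/9, 0)
  seg 2: up by d11 = 853/120 → (-49/9, 853/120)
  seg 3: up by d10 = 49/9 → (-49/9, 4519/360)
  seg 4: right by d5 = 11/5 → (-146/45, 4519/360)
  seg 5: down by d5 = 11/5 → (-146/45, 3727/360)
  seg 6: right by d7 = 116/15 → (202/45, 3727/360)

d6 = 29/10
d7 = 116/15
d8 = 32/5
d9 = 1/10
d10 = 49/9
d11 = 853/120
d12 = 49/36
endpoint = (202/45, 3727/360)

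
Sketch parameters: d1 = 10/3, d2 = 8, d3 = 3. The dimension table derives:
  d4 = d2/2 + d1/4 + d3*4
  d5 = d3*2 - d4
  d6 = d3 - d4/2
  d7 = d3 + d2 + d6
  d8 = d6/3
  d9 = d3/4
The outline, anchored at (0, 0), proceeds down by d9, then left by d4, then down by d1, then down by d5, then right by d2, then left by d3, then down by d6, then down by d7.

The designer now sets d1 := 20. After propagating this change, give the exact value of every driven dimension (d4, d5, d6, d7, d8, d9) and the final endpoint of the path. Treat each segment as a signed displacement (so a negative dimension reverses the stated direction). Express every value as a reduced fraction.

d4 = 21
d5 = -15
d6 = -15/2
d7 = 7/2
d8 = -5/2
d9 = 3/4
endpoint = (-16, -7/4)

Apply edit: d1 := 20
  d4 = d2/2 + d1/4 + d3*4 = 21
  d5 = d3*2 - d4 = -15
  d6 = d3 - d4/2 = -15/2
  d7 = d3 + d2 + d6 = 7/2
  d8 = d6/3 = -5/2
  d9 = d3/4 = 3/4
Walk from origin (0, 0):
  seg 1: down by d9 = 3/4 → (0, -3/4)
  seg 2: left by d4 = 21 → (-21, -3/4)
  seg 3: down by d1 = 20 → (-21, -83/4)
  seg 4: down by d5 = -15 → (-21, -23/4)
  seg 5: right by d2 = 8 → (-13, -23/4)
  seg 6: left by d3 = 3 → (-16, -23/4)
  seg 7: down by d6 = -15/2 → (-16, 7/4)
  seg 8: down by d7 = 7/2 → (-16, -7/4)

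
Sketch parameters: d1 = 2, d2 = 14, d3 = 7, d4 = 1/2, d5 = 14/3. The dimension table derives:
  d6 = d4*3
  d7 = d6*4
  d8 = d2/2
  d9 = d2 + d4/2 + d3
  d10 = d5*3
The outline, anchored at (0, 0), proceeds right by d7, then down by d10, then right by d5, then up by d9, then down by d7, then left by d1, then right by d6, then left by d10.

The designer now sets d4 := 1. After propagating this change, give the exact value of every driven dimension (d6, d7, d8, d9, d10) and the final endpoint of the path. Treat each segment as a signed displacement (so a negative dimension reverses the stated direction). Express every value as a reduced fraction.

d6 = 3
d7 = 12
d8 = 7
d9 = 43/2
d10 = 14
endpoint = (11/3, -9/2)

Apply edit: d4 := 1
  d6 = d4*3 = 3
  d7 = d6*4 = 12
  d8 = d2/2 = 7
  d9 = d2 + d4/2 + d3 = 43/2
  d10 = d5*3 = 14
Walk from origin (0, 0):
  seg 1: right by d7 = 12 → (12, 0)
  seg 2: down by d10 = 14 → (12, -14)
  seg 3: right by d5 = 14/3 → (50/3, -14)
  seg 4: up by d9 = 43/2 → (50/3, 15/2)
  seg 5: down by d7 = 12 → (50/3, -9/2)
  seg 6: left by d1 = 2 → (44/3, -9/2)
  seg 7: right by d6 = 3 → (53/3, -9/2)
  seg 8: left by d10 = 14 → (11/3, -9/2)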